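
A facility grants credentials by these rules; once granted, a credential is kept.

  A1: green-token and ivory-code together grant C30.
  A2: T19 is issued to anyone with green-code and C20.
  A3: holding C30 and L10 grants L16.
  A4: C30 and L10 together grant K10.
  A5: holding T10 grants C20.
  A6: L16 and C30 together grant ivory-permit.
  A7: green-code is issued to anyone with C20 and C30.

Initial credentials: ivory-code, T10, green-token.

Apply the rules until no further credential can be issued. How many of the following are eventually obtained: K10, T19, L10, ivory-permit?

Holding green-token and ivory-code grants C30 (A1).
Holding T10 grants C20 (A5).
Holding C20 and C30 grants green-code (A7).
Holding green-code and C20 grants T19 (A2).
K10 would need C30 and L10 (A4), but L10 is never granted.
T19: reached.
No rule produces L10, and it is not given.
ivory-permit would need L16 and C30 (A6), but L16 is never granted.
Reached: T19 — 1 of the 4.

1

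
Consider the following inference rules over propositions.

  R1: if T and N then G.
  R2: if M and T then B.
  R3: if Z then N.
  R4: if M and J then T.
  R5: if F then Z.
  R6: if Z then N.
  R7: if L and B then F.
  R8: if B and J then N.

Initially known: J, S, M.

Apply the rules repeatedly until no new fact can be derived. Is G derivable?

From M and J, R4 gives T.
From M and T, R2 gives B.
From B and J, R8 gives N.
T and N hold, so G follows (R1).

Yes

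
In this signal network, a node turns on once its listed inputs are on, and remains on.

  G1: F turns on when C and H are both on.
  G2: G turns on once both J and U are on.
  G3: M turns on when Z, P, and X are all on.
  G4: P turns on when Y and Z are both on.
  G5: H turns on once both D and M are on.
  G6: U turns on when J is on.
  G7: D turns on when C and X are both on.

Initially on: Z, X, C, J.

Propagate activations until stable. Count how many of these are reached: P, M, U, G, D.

C and X are on, so D turns on (G7).
G6: J on → U on.
J and U are on, so G turns on (G2).
P would need Y and Z (G4), but Y never turns on.
M would need Z, P, and X (G3), but P never turns on.
U: reached.
G: reached.
D: reached.
Reached: U, G, and D — 3 of the 5.

3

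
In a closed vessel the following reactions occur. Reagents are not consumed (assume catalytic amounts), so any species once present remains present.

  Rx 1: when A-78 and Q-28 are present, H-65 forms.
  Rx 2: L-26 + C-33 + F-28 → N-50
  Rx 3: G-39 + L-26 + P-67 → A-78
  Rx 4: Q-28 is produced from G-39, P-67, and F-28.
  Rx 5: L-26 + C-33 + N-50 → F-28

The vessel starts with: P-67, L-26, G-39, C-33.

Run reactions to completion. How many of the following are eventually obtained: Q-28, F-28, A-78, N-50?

1

G-39, L-26, and P-67 present → A-78 forms (Rx 3).
Q-28 would need G-39, P-67, and F-28 (Rx 4), but F-28 never forms.
F-28 would need L-26, C-33, and N-50 (Rx 5), but N-50 never forms.
A-78: reached.
N-50 would need L-26, C-33, and F-28 (Rx 2), but F-28 never forms.
Reached: A-78 — 1 of the 4.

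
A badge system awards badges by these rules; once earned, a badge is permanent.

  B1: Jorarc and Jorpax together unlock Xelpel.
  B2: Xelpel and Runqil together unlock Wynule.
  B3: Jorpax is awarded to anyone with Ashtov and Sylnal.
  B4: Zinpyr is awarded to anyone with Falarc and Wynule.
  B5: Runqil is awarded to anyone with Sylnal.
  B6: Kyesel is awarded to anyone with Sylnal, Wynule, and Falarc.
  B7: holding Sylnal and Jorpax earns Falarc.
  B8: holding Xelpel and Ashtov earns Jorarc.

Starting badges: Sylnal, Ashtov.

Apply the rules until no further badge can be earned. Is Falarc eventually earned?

With Ashtov and Sylnal, Jorpax is earned (B3).
With Sylnal and Jorpax, Falarc is earned (B7).

Yes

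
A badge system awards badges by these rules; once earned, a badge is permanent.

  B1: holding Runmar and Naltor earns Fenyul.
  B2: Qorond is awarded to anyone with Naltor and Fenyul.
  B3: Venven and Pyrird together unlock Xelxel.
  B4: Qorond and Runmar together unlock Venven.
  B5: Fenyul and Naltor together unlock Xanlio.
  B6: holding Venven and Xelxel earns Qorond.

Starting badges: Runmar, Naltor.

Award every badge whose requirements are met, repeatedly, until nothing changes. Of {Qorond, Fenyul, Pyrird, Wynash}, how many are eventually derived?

With Runmar and Naltor, Fenyul is earned (B1).
With Naltor and Fenyul, Qorond is earned (B2).
Qorond: reached.
Fenyul: reached.
No rule produces Pyrird, and it is not given.
No rule produces Wynash, and it is not given.
Reached: Qorond and Fenyul — 2 of the 4.

2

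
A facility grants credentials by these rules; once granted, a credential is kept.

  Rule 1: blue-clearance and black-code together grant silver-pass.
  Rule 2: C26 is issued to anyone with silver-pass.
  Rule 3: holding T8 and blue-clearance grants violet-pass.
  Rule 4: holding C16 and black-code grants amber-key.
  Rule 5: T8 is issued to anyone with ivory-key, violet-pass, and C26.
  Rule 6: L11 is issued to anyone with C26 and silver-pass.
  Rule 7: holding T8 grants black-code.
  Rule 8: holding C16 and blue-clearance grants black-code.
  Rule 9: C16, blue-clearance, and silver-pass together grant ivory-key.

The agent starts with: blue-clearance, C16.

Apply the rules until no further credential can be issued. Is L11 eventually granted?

Yes

Holding C16 and blue-clearance grants black-code (Rule 8).
Holding blue-clearance and black-code grants silver-pass (Rule 1).
Holding silver-pass grants C26 (Rule 2).
Holding C26 and silver-pass grants L11 (Rule 6).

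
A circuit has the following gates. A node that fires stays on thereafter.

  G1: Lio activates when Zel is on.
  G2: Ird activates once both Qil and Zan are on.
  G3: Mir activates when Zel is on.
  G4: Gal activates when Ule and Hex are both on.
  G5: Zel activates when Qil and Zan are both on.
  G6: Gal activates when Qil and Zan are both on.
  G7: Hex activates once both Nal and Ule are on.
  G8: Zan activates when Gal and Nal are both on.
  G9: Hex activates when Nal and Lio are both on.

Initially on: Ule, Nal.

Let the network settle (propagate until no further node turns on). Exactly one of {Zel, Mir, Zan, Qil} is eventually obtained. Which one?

Zan

G7: Nal and Ule on → Hex on.
Ule and Hex are on, so Gal activates (G4).
G8: Gal and Nal on → Zan on.
No rule produces Qil, and it is not given. Mir would need Zel (G3), but Zel never turns on. Zel would need Qil and Zan (G5), but Qil never turns on.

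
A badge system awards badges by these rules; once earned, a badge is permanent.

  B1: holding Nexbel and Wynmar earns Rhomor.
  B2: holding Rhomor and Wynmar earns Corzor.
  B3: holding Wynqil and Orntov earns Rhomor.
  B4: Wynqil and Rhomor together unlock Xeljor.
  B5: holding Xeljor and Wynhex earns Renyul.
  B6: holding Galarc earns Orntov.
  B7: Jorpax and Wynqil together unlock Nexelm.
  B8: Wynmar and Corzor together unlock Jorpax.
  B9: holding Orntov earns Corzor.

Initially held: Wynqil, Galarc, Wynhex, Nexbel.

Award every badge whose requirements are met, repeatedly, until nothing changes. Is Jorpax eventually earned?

Jorpax would need Wynmar and Corzor (B8), but Wynmar is never earned.

No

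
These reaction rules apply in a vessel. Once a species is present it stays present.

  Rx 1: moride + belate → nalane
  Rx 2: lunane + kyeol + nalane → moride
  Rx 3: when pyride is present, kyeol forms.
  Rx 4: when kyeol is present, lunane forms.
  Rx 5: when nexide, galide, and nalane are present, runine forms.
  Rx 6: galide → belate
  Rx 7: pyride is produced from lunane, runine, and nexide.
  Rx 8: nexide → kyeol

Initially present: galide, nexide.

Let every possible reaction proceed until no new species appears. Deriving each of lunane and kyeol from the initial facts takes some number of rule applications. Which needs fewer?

kyeol: nexide present → kyeol forms (Rx 8). [1 rule application]
lunane: nexide present → kyeol forms (Rx 8). kyeol present → lunane forms (Rx 4). [2 rule applications]
kyeol needs fewer.

kyeol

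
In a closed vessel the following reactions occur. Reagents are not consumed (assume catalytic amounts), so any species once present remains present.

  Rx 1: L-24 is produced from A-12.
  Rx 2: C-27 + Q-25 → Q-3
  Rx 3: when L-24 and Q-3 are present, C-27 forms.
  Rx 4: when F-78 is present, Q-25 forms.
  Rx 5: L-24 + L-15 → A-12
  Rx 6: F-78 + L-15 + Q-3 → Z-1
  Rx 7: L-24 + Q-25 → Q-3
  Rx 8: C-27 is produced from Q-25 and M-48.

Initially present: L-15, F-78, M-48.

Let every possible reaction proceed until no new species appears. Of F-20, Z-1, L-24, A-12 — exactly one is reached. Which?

F-78 present → Q-25 forms (Rx 4).
Q-25 and M-48 present → C-27 forms (Rx 8).
C-27 and Q-25 present → Q-3 forms (Rx 2).
F-78, L-15, and Q-3 present → Z-1 forms (Rx 6).
L-24 would need A-12 (Rx 1), but A-12 never forms. A-12 would need L-24 and L-15 (Rx 5), but L-24 never forms. No rule produces F-20, and it is not given.

Z-1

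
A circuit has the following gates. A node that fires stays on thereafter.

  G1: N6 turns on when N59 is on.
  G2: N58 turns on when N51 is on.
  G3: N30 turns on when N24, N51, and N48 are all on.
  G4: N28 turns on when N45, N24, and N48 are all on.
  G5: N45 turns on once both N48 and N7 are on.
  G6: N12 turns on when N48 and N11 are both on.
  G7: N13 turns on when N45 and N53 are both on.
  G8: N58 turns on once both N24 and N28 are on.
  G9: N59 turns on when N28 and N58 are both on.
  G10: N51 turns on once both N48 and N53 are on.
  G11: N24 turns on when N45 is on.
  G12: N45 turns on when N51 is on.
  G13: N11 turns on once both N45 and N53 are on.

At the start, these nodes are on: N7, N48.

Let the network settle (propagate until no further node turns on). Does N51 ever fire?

No

N51 would need N48 and N53 (G10), but N53 never turns on.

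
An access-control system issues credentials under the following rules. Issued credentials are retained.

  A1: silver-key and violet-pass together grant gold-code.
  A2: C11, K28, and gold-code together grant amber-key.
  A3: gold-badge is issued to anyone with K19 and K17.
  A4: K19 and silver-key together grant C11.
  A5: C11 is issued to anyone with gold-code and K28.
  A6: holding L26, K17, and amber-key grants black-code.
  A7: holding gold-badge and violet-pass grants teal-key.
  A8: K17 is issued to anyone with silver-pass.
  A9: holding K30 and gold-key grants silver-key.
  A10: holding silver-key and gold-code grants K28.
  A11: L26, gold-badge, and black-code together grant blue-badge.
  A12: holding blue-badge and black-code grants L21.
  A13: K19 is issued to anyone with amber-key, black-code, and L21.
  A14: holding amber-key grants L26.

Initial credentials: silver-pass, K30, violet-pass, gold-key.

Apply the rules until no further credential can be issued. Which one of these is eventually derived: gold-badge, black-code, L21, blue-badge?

black-code

Holding K30 and gold-key grants silver-key (A9).
Holding silver-pass grants K17 (A8).
Holding silver-key and violet-pass grants gold-code (A1).
Holding silver-key and gold-code grants K28 (A10).
Holding gold-code and K28 grants C11 (A5).
Holding C11, K28, and gold-code grants amber-key (A2).
Holding amber-key grants L26 (A14).
Holding L26, K17, and amber-key grants black-code (A6).
blue-badge would need L26, gold-badge, and black-code (A11), but gold-badge is never granted. gold-badge would need K19 and K17 (A3), but K19 is never granted. L21 would need blue-badge and black-code (A12), but blue-badge is never granted.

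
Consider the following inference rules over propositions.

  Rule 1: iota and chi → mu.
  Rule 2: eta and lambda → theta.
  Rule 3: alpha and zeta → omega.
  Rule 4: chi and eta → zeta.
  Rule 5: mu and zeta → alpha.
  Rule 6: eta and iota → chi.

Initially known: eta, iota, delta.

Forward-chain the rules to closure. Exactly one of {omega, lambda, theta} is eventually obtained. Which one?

omega

eta and iota hold, so chi follows (Rule 6).
From iota and chi, Rule 1 gives mu.
chi and eta hold, so zeta follows (Rule 4).
mu and zeta hold, so alpha follows (Rule 5).
From alpha and zeta, Rule 3 gives omega.
theta would need eta and lambda (Rule 2), but lambda is never established. No rule produces lambda, and it is not given.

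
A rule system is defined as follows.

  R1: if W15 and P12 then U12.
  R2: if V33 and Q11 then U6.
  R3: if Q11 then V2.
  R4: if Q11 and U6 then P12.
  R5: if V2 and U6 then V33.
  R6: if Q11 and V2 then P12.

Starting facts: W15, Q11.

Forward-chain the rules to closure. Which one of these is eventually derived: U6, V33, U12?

U12

Q11 holds, so V2 follows (R3).
Q11 and V2 hold, so P12 follows (R6).
W15 and P12 hold, so U12 follows (R1).
U6 would need V33 and Q11 (R2), but V33 is never established. V33 would need V2 and U6 (R5), but U6 is never established.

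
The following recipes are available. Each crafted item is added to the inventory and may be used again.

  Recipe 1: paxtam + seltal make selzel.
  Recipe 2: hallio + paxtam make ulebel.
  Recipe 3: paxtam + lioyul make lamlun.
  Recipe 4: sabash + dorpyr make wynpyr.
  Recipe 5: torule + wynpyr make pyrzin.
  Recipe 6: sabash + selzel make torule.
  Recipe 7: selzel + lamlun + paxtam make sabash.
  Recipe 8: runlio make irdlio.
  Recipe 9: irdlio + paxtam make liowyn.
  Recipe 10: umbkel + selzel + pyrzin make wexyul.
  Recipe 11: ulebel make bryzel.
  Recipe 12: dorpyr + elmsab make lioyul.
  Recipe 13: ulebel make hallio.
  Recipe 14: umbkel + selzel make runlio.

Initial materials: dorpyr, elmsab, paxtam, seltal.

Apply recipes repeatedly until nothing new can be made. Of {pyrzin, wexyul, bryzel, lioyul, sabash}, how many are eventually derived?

dorpyr + elmsab → lioyul (Recipe 12).
Using Recipe 1, paxtam and seltal make selzel.
Using Recipe 3, paxtam and lioyul make lamlun.
selzel + lamlun + paxtam → sabash (Recipe 7).
Using Recipe 6, sabash and selzel make torule.
sabash + dorpyr → wynpyr (Recipe 4).
torule + wynpyr → pyrzin (Recipe 5).
pyrzin: reached.
wexyul would need umbkel, selzel, and pyrzin (Recipe 10), but umbkel is never obtained.
bryzel would need ulebel (Recipe 11), but ulebel is never obtained.
lioyul: reached.
sabash: reached.
Reached: pyrzin, lioyul, and sabash — 3 of the 5.

3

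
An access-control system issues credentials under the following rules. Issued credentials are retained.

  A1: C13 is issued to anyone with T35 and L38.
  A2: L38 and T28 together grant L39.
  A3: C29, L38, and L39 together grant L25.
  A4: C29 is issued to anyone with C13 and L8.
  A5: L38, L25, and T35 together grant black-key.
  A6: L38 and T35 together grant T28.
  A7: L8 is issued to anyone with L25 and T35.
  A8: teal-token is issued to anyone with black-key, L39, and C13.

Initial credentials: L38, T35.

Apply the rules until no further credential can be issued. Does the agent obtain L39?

Yes

Holding L38 and T35 grants T28 (A6).
Holding L38 and T28 grants L39 (A2).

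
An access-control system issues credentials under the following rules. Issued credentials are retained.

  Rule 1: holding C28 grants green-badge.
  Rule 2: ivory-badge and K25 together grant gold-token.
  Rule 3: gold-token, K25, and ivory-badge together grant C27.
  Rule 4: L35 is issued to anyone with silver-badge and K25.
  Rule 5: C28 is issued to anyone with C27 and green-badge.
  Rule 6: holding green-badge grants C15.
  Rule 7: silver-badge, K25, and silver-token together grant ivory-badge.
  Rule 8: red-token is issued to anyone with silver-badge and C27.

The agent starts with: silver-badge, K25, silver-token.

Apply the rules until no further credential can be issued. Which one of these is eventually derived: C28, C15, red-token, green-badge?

red-token

Holding silver-badge, K25, and silver-token grants ivory-badge (Rule 7).
Holding ivory-badge and K25 grants gold-token (Rule 2).
Holding gold-token, K25, and ivory-badge grants C27 (Rule 3).
Holding silver-badge and C27 grants red-token (Rule 8).
green-badge would need C28 (Rule 1), but C28 is never granted. C15 would need green-badge (Rule 6), but green-badge is never granted. C28 would need C27 and green-badge (Rule 5), but green-badge is never granted.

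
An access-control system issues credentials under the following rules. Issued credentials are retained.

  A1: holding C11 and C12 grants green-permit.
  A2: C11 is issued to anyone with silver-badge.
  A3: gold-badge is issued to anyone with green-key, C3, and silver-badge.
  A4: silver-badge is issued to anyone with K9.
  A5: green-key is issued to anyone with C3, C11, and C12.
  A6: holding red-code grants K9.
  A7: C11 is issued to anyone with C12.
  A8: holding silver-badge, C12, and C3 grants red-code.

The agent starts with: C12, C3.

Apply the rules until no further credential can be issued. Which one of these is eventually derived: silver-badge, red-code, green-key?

green-key

Holding C12 grants C11 (A7).
Holding C3, C11, and C12 grants green-key (A5).
red-code would need silver-badge, C12, and C3 (A8), but silver-badge is never granted. silver-badge would need K9 (A4), but K9 is never granted.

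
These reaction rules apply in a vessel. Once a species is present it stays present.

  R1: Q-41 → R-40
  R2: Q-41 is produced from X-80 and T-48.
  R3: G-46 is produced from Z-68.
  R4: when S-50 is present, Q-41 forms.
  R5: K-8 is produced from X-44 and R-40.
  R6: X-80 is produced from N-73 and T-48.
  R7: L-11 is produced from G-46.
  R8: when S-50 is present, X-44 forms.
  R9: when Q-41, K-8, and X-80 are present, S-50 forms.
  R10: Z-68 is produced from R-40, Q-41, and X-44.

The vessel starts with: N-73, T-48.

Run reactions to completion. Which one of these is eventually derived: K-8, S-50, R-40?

N-73 and T-48 present → X-80 forms (R6).
X-80 and T-48 present → Q-41 forms (R2).
Q-41 present → R-40 forms (R1).
K-8 would need X-44 and R-40 (R5), but X-44 never forms. S-50 would need Q-41, K-8, and X-80 (R9), but K-8 never forms.

R-40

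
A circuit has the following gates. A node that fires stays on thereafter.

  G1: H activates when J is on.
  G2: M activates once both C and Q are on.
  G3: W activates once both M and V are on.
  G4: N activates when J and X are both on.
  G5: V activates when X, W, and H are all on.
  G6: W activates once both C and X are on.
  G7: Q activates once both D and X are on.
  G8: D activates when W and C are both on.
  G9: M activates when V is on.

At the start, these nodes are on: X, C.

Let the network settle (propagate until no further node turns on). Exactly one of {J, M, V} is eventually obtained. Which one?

M

G6: C and X on → W on.
G8: W and C on → D on.
G7: D and X on → Q on.
G2: C and Q on → M on.
No rule produces J, and it is not given. V would need X, W, and H (G5), but H never turns on.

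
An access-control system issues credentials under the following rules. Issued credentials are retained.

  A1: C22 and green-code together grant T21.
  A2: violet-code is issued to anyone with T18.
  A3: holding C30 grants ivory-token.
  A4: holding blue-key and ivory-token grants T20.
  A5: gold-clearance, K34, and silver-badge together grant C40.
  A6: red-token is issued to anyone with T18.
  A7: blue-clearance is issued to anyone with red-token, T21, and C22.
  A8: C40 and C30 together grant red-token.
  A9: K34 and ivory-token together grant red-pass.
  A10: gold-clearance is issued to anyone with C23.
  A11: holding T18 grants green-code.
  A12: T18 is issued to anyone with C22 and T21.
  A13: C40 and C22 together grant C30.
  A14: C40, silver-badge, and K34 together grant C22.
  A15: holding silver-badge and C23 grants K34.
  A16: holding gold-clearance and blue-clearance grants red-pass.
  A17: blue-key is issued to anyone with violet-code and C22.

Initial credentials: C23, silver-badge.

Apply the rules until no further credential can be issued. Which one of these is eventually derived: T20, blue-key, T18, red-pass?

red-pass

Holding silver-badge and C23 grants K34 (A15).
Holding C23 grants gold-clearance (A10).
Holding gold-clearance, K34, and silver-badge grants C40 (A5).
Holding C40, silver-badge, and K34 grants C22 (A14).
Holding C40 and C22 grants C30 (A13).
Holding C30 grants ivory-token (A3).
Holding K34 and ivory-token grants red-pass (A9).
T18 would need C22 and T21 (A12), but T21 is never granted. T20 would need blue-key and ivory-token (A4), but blue-key is never granted. blue-key would need violet-code and C22 (A17), but violet-code is never granted.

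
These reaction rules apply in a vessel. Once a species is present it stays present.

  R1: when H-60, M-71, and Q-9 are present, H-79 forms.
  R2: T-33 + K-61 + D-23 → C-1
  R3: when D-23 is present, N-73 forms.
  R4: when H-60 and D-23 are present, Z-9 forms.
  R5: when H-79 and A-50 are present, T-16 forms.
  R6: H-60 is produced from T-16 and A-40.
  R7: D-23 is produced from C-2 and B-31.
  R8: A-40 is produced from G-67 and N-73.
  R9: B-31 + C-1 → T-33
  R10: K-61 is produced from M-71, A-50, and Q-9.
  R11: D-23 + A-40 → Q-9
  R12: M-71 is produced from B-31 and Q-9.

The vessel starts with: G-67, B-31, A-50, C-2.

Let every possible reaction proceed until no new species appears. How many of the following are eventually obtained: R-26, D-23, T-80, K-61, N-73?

3

C-2 and B-31 present → D-23 forms (R7).
D-23 present → N-73 forms (R3).
G-67 and N-73 present → A-40 forms (R8).
D-23 and A-40 present → Q-9 forms (R11).
B-31 and Q-9 present → M-71 forms (R12).
M-71, A-50, and Q-9 present → K-61 forms (R10).
No rule produces R-26, and it is not given.
D-23: reached.
No rule produces T-80, and it is not given.
K-61: reached.
N-73: reached.
Reached: D-23, K-61, and N-73 — 3 of the 5.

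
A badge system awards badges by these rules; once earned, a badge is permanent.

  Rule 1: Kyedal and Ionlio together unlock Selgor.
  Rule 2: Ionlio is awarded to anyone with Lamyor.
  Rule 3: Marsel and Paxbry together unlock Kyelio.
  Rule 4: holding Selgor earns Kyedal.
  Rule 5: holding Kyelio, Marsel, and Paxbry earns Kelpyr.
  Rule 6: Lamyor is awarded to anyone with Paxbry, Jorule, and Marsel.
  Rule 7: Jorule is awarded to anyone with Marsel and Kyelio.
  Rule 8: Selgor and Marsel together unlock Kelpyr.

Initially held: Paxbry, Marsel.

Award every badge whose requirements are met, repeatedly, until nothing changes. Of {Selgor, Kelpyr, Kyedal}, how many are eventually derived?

1

With Marsel and Paxbry, Kyelio is earned (Rule 3).
With Kyelio, Marsel, and Paxbry, Kelpyr is earned (Rule 5).
Selgor would need Kyedal and Ionlio (Rule 1), but Kyedal is never earned.
Kelpyr: reached.
Kyedal would need Selgor (Rule 4), but Selgor is never earned.
Reached: Kelpyr — 1 of the 3.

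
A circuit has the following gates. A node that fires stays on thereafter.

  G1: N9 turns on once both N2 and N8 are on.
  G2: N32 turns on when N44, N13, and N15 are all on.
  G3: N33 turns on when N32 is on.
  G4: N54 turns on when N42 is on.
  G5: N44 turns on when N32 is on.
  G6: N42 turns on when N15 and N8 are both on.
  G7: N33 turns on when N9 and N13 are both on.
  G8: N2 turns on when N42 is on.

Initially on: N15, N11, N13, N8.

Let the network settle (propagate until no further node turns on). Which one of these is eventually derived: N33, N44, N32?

G6: N15 and N8 on → N42 on.
N42 is on, so N2 turns on (G8).
G1: N2 and N8 on → N9 on.
G7: N9 and N13 on → N33 on.
N32 would need N44, N13, and N15 (G2), but N44 never turns on. N44 would need N32 (G5), but N32 never turns on.

N33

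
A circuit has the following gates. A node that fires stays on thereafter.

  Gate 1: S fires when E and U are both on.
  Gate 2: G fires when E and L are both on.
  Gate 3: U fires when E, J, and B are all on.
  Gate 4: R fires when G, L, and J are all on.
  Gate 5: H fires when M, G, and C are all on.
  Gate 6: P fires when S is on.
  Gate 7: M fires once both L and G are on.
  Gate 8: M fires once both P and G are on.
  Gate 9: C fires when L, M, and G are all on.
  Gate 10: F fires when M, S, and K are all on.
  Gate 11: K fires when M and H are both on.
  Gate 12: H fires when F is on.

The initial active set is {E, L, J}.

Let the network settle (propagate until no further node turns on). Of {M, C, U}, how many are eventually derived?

2

E and L are on, so G fires (Gate 2).
Gate 7: L and G on → M on.
L, M, and G are on, so C fires (Gate 9).
M: reached.
C: reached.
U would need E, J, and B (Gate 3), but B never turns on.
Reached: M and C — 2 of the 3.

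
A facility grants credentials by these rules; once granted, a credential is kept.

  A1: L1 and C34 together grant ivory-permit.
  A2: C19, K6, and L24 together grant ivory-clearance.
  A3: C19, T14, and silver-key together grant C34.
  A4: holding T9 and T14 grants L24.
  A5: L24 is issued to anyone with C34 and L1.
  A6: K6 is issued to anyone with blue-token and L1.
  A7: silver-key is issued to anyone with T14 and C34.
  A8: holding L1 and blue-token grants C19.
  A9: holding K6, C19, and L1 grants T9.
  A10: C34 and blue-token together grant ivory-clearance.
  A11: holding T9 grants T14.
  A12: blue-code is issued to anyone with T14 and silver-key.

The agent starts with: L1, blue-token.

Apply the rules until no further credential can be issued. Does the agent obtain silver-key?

No

silver-key would need T14 and C34 (A7), but C34 is never granted.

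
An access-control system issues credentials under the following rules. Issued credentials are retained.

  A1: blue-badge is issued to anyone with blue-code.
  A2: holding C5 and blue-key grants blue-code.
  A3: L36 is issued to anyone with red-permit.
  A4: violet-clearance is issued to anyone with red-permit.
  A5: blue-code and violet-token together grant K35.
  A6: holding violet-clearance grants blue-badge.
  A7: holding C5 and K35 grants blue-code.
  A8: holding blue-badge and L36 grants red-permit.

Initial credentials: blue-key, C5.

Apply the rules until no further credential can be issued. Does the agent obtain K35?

No

K35 would need blue-code and violet-token (A5), but violet-token is never granted.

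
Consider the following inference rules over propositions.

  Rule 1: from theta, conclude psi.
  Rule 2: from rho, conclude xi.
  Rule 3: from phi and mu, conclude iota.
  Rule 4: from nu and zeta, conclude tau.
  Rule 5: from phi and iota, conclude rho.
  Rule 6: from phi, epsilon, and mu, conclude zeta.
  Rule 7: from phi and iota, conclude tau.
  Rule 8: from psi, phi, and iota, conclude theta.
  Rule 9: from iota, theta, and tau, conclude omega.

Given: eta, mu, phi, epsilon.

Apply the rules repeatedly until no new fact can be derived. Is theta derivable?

theta would need psi, phi, and iota (Rule 8), but psi is never established.

No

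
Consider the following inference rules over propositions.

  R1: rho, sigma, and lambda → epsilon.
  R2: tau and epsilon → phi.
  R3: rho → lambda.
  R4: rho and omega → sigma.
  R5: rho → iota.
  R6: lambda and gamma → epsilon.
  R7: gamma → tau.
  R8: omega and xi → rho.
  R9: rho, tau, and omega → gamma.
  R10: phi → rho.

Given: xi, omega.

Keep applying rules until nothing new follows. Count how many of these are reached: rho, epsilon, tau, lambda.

3

omega and xi hold, so rho follows (R8).
From rho and omega, R4 gives sigma.
rho holds, so lambda follows (R3).
rho, sigma, and lambda hold, so epsilon follows (R1).
rho: reached.
epsilon: reached.
tau would need gamma (R7), but gamma is never established.
lambda: reached.
Reached: rho, epsilon, and lambda — 3 of the 4.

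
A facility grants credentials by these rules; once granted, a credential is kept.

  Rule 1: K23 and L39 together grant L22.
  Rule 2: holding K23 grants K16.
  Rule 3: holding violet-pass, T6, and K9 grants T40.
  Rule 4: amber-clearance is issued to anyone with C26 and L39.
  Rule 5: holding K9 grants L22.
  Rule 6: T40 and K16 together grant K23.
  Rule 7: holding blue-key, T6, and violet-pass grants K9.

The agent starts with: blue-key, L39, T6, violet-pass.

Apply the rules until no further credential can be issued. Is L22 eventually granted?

Yes

Holding blue-key, T6, and violet-pass grants K9 (Rule 7).
Holding K9 grants L22 (Rule 5).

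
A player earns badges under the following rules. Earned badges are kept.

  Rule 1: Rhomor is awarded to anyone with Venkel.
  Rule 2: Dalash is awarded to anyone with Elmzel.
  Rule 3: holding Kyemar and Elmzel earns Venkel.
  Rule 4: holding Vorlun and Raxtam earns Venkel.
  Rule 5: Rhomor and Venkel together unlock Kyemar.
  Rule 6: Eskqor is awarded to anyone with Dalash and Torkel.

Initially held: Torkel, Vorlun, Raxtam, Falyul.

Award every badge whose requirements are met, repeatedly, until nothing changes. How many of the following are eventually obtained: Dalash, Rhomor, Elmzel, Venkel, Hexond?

2

With Vorlun and Raxtam, Venkel is earned (Rule 4).
With Venkel, Rhomor is earned (Rule 1).
Dalash would need Elmzel (Rule 2), but Elmzel is never earned.
Rhomor: reached.
No rule produces Elmzel, and it is not given.
Venkel: reached.
No rule produces Hexond, and it is not given.
Reached: Rhomor and Venkel — 2 of the 5.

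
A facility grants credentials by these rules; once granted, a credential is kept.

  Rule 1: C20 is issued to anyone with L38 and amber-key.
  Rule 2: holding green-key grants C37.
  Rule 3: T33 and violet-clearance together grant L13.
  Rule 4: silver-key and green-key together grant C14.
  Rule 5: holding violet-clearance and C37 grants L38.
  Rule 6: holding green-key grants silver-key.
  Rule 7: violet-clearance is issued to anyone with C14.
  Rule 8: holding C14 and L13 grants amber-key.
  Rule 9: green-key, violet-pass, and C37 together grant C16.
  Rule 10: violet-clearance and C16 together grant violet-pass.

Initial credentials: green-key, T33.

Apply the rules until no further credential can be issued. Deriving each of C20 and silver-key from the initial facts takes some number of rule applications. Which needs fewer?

silver-key: Holding green-key grants silver-key (Rule 6). [1 rule application]
C20: Holding green-key grants C37 (Rule 2). Holding green-key grants silver-key (Rule 6). Holding silver-key and green-key grants C14 (Rule 4). Holding C14 grants violet-clearance (Rule 7). Holding violet-clearance and C37 grants L38 (Rule 5). Holding T33 and violet-clearance grants L13 (Rule 3). Holding C14 and L13 grants amber-key (Rule 8). Holding L38 and amber-key grants C20 (Rule 1). [8 rule applications]
silver-key needs fewer.

silver-key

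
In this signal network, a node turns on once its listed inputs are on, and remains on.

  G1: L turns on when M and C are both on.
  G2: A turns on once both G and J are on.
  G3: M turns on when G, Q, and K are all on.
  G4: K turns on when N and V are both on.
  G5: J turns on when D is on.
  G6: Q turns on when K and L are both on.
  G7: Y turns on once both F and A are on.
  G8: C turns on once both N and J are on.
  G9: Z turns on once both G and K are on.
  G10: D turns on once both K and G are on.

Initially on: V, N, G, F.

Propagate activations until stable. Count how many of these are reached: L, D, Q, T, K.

G4: N and V on → K on.
G10: K and G on → D on.
L would need M and C (G1), but M never turns on.
D: reached.
Q would need K and L (G6), but L never turns on.
No rule produces T, and it is not given.
K: reached.
Reached: D and K — 2 of the 5.

2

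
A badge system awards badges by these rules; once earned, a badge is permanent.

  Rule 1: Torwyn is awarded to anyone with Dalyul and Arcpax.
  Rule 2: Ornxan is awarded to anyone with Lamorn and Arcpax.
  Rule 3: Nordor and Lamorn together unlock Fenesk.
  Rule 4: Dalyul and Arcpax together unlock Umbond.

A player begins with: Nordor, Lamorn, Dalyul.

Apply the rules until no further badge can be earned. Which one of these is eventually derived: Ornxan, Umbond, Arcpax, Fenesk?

Fenesk

With Nordor and Lamorn, Fenesk is earned (Rule 3).
No rule produces Arcpax, and it is not given. Ornxan would need Lamorn and Arcpax (Rule 2), but Arcpax is never earned. Umbond would need Dalyul and Arcpax (Rule 4), but Arcpax is never earned.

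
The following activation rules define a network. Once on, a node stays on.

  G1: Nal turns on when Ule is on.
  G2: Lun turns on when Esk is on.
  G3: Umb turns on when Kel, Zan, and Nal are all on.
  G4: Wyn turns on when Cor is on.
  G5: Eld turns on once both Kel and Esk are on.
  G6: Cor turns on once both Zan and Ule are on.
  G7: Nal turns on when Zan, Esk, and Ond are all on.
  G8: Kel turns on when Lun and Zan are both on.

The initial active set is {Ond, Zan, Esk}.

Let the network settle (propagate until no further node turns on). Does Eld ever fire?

G2: Esk on → Lun on.
G8: Lun and Zan on → Kel on.
Kel and Esk are on, so Eld turns on (G5).

Yes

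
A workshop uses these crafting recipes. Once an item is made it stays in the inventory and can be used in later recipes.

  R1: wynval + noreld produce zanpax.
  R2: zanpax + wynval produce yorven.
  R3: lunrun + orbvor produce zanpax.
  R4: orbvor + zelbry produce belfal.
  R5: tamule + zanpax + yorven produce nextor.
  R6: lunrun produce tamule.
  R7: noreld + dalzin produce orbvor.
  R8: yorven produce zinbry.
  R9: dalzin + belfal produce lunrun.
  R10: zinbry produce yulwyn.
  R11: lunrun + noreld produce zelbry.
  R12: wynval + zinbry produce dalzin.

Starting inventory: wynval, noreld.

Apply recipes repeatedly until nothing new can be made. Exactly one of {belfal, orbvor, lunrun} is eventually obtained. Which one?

orbvor

wynval + noreld → zanpax (R1).
zanpax + wynval → yorven (R2).
yorven → zinbry (R8).
Using R12, wynval and zinbry make dalzin.
Using R7, noreld and dalzin make orbvor.
lunrun would need dalzin and belfal (R9), but belfal is never obtained. belfal would need orbvor and zelbry (R4), but zelbry is never obtained.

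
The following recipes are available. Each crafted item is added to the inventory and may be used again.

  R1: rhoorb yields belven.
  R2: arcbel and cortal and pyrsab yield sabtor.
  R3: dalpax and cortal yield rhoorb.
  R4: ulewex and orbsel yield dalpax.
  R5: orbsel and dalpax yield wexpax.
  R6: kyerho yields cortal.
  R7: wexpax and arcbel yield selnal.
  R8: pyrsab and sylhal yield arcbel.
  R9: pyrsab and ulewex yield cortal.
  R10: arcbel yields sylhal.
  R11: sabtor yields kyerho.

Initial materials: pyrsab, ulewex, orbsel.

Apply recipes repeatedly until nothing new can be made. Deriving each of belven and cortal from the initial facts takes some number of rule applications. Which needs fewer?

cortal

cortal: pyrsab and ulewex → cortal (R9). [1 rule application]
belven: Using R4, ulewex and orbsel make dalpax. pyrsab and ulewex → cortal (R9). Using R3, dalpax and cortal make rhoorb. rhoorb → belven (R1). [4 rule applications]
cortal needs fewer.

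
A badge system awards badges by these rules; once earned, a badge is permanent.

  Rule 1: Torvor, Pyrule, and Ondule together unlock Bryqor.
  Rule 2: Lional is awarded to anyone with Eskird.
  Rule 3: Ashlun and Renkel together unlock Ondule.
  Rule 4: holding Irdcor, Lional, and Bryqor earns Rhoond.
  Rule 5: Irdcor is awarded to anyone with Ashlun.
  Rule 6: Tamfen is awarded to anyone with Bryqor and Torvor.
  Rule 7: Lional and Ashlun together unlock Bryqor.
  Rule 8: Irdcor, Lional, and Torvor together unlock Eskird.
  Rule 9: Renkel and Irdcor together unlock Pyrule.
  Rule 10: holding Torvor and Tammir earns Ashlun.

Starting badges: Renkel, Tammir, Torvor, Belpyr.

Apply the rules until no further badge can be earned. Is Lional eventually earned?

Lional would need Eskird (Rule 2), but Eskird is never earned.

No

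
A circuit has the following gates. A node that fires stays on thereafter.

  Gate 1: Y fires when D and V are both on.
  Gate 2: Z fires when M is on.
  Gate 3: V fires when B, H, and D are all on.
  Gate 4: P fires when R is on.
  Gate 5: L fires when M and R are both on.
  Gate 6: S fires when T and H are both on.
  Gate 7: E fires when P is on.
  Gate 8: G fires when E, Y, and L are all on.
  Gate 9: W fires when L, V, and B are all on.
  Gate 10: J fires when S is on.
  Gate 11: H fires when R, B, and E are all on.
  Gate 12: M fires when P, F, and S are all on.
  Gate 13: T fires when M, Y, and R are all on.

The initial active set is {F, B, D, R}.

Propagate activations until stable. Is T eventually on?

T would need M, Y, and R (Gate 13), but M never turns on.

No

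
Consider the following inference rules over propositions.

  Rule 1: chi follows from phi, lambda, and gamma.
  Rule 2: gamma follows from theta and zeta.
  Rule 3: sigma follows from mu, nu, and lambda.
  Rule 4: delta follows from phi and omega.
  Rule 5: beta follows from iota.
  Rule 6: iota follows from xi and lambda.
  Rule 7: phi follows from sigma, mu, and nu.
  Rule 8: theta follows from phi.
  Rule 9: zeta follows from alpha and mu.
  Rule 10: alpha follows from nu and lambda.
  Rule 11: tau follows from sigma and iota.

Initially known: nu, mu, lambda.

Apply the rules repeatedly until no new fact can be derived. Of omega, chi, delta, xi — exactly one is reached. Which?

nu and lambda hold, so alpha follows (Rule 10).
mu, nu, and lambda hold, so sigma follows (Rule 3).
alpha and mu hold, so zeta follows (Rule 9).
sigma, mu, and nu hold, so phi follows (Rule 7).
phi holds, so theta follows (Rule 8).
From theta and zeta, Rule 2 gives gamma.
phi, lambda, and gamma hold, so chi follows (Rule 1).
No rule produces omega, and it is not given. No rule produces xi, and it is not given. delta would need phi and omega (Rule 4), but omega is never established.

chi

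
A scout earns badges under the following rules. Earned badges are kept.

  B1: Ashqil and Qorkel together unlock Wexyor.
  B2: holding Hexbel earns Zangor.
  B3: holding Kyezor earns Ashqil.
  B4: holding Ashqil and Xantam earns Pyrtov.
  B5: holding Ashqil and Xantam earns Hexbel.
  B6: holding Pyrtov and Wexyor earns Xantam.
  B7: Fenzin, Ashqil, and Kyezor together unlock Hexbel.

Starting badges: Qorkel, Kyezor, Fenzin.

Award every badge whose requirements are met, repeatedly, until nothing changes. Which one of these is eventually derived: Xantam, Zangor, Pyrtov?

With Kyezor, Ashqil is earned (B3).
With Fenzin, Ashqil, and Kyezor, Hexbel is earned (B7).
With Hexbel, Zangor is earned (B2).
Xantam would need Pyrtov and Wexyor (B6), but Pyrtov is never earned. Pyrtov would need Ashqil and Xantam (B4), but Xantam is never earned.

Zangor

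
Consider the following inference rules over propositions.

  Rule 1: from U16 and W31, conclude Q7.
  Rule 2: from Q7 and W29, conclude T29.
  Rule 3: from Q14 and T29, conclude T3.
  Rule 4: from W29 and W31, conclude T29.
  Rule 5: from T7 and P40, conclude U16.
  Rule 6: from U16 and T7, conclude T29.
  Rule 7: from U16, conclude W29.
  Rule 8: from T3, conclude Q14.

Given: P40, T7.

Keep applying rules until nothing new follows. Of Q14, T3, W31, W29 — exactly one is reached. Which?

W29

From T7 and P40, Rule 5 gives U16.
U16 holds, so W29 follows (Rule 7).
T3 would need Q14 and T29 (Rule 3), but Q14 is never established. No rule produces W31, and it is not given. Q14 would need T3 (Rule 8), but T3 is never established.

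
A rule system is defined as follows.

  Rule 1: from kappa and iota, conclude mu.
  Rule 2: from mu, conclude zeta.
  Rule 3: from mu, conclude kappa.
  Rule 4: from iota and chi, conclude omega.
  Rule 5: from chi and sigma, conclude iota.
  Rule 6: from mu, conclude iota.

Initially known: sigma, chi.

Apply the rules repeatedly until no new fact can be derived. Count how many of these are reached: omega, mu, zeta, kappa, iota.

From chi and sigma, Rule 5 gives iota.
iota and chi hold, so omega follows (Rule 4).
omega: reached.
mu would need kappa and iota (Rule 1), but kappa is never established.
zeta would need mu (Rule 2), but mu is never established.
kappa would need mu (Rule 3), but mu is never established.
iota: reached.
Reached: omega and iota — 2 of the 5.

2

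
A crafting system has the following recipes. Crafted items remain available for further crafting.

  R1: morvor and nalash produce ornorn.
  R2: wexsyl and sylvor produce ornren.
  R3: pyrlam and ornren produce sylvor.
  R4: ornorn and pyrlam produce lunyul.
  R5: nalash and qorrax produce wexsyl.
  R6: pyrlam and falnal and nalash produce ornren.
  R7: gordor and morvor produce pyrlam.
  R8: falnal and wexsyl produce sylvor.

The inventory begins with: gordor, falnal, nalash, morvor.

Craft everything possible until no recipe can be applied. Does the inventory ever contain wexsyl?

No

wexsyl would need nalash and qorrax (R5), but qorrax is never obtained.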